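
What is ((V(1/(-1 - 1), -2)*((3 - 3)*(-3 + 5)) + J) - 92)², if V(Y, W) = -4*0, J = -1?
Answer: 8649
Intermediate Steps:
V(Y, W) = 0
((V(1/(-1 - 1), -2)*((3 - 3)*(-3 + 5)) + J) - 92)² = ((0*((3 - 3)*(-3 + 5)) - 1) - 92)² = ((0*(0*2) - 1) - 92)² = ((0*0 - 1) - 92)² = ((0 - 1) - 92)² = (-1 - 92)² = (-93)² = 8649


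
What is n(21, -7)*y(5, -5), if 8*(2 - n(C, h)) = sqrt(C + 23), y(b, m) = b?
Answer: 10 - 5*sqrt(11)/4 ≈ 5.8542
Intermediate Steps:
n(C, h) = 2 - sqrt(23 + C)/8 (n(C, h) = 2 - sqrt(C + 23)/8 = 2 - sqrt(23 + C)/8)
n(21, -7)*y(5, -5) = (2 - sqrt(23 + 21)/8)*5 = (2 - sqrt(11)/4)*5 = 10 - 5*sqrt(11)/4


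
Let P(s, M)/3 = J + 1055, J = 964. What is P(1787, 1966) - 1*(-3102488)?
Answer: 3108545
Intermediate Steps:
P(s, M) = 6057 (P(s, M) = 3*(964 + 1055) = 3*2019 = 6057)
P(1787, 1966) - 1*(-3102488) = 6057 - 1*(-3102488) = 6057 + 3102488 = 3108545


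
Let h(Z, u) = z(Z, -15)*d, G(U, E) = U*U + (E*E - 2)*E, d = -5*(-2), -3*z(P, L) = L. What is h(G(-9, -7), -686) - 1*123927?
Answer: -123877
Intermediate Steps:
z(P, L) = -L/3
d = 10
G(U, E) = U² + E*(-2 + E²) (G(U, E) = U² + (E² - 2)*E = U² + (-2 + E²)*E = U² + E*(-2 + E²))
h(Z, u) = 50 (h(Z, u) = -⅓*(-15)*10 = 5*10 = 50)
h(G(-9, -7), -686) - 1*123927 = 50 - 1*123927 = 50 - 123927 = -123877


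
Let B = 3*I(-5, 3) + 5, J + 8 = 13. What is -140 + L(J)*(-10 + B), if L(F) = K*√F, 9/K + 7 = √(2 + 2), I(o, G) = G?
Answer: -140 - 36*√5/5 ≈ -156.10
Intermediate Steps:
J = 5 (J = -8 + 13 = 5)
K = -9/5 (K = 9/(-7 + √(2 + 2)) = 9/(-7 + √4) = 9/(-7 + 2) = 9/(-5) = 9*(-⅕) = -9/5 ≈ -1.8000)
B = 14 (B = 3*3 + 5 = 9 + 5 = 14)
L(F) = -9*√F/5
-140 + L(J)*(-10 + B) = -140 + (-9*√5/5)*(-10 + 14) = -140 - 9*√5/5*4 = -140 - 36*√5/5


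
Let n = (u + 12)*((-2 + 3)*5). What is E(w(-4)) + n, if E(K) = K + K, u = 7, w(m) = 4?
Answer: 103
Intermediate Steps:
E(K) = 2*K
n = 95 (n = (7 + 12)*((-2 + 3)*5) = 19*(1*5) = 19*5 = 95)
E(w(-4)) + n = 2*4 + 95 = 8 + 95 = 103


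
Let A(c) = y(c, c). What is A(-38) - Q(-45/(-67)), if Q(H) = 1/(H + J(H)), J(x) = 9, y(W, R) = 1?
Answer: 581/648 ≈ 0.89660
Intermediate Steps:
Q(H) = 1/(9 + H) (Q(H) = 1/(H + 9) = 1/(9 + H))
A(c) = 1
A(-38) - Q(-45/(-67)) = 1 - 1/(9 - 45/(-67)) = 1 - 1/(9 - 45*(-1/67)) = 1 - 1/(9 + 45/67) = 1 - 1/648/67 = 1 - 1*67/648 = 1 - 67/648 = 581/648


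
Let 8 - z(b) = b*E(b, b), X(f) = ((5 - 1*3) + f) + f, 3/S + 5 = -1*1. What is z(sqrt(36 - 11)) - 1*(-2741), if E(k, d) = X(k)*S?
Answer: 2779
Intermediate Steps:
S = -1/2 (S = 3/(-5 - 1*1) = 3/(-5 - 1) = 3/(-6) = 3*(-1/6) = -1/2 ≈ -0.50000)
X(f) = 2 + 2*f (X(f) = ((5 - 3) + f) + f = (2 + f) + f = 2 + 2*f)
E(k, d) = -1 - k (E(k, d) = (2 + 2*k)*(-1/2) = -1 - k)
z(b) = 8 - b*(-1 - b)
z(sqrt(36 - 11)) - 1*(-2741) = (8 + sqrt(36 - 11) + (sqrt(36 - 11))**2) - 1*(-2741) = (8 + sqrt(25) + (sqrt(25))**2) + 2741 = (8 + 5 + 5**2) + 2741 = (8 + 5 + 25) + 2741 = 38 + 2741 = 2779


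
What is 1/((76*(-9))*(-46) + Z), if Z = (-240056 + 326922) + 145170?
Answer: 1/263500 ≈ 3.7951e-6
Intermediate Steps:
Z = 232036 (Z = 86866 + 145170 = 232036)
1/((76*(-9))*(-46) + Z) = 1/((76*(-9))*(-46) + 232036) = 1/(-684*(-46) + 232036) = 1/(31464 + 232036) = 1/263500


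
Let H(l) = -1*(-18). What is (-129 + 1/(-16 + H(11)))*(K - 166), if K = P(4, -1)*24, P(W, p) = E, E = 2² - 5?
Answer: 24415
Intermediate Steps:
H(l) = 18
E = -1 (E = 4 - 5 = -1)
P(W, p) = -1
K = -24 (K = -1*24 = -24)
(-129 + 1/(-16 + H(11)))*(K - 166) = (-129 + 1/(-16 + 18))*(-24 - 166) = (-129 + 1/2)*(-190) = (-129 + ½)*(-190) = -257/2*(-190) = 24415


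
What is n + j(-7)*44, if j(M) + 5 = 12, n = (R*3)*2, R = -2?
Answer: 296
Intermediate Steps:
n = -12 (n = -2*3*2 = -6*2 = -12)
j(M) = 7 (j(M) = -5 + 12 = 7)
n + j(-7)*44 = -12 + 7*44 = -12 + 308 = 296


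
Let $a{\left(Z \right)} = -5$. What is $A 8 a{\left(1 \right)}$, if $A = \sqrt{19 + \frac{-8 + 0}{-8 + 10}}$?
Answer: $- 40 \sqrt{15} \approx -154.92$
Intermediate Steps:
$A = \sqrt{15}$ ($A = \sqrt{19 - \frac{8}{2}} = \sqrt{19 - 4} = \sqrt{15} \approx 3.873$)
$A 8 a{\left(1 \right)} = \sqrt{15} \cdot 8 \left(-5\right) = 8 \sqrt{15} \left(-5\right) = - 40 \sqrt{15}$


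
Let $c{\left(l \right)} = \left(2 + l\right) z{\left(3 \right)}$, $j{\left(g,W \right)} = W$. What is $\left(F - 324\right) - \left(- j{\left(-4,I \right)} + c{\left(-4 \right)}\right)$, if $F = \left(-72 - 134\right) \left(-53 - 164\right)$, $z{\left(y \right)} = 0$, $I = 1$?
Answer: $44379$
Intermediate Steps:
$c{\left(l \right)} = 0$ ($c{\left(l \right)} = \left(2 + l\right) 0 = 0$)
$F = 44702$ ($F = \left(-206\right) \left(-217\right) = 44702$)
$\left(F - 324\right) - \left(- j{\left(-4,I \right)} + c{\left(-4 \right)}\right) = \left(44702 - 324\right) + \left(1 - 0\right) = 44378 + \left(1 + 0\right) = 44378 + 1 = 44379$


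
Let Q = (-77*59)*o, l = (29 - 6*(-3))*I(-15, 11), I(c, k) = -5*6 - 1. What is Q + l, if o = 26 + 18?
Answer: -201349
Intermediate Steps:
o = 44
I(c, k) = -31 (I(c, k) = -30 - 1 = -31)
l = -1457 (l = (29 - 6*(-3))*(-31) = (29 + 18)*(-31) = 47*(-31) = -1457)
Q = -199892 (Q = -77*59*44 = -4543*44 = -199892)
Q + l = -199892 - 1457 = -201349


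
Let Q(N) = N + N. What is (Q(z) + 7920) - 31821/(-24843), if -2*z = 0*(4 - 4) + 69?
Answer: 65024738/8281 ≈ 7852.3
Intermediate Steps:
z = -69/2 (z = -(0*(4 - 4) + 69)/2 = -(0*0 + 69)/2 = -(0 + 69)/2 = -1/2*69 = -69/2 ≈ -34.500)
Q(N) = 2*N
(Q(z) + 7920) - 31821/(-24843) = (2*(-69/2) + 7920) - 31821/(-24843) = (-69 + 7920) - 31821*(-1/24843) = 7851 + 10607/8281 = 65024738/8281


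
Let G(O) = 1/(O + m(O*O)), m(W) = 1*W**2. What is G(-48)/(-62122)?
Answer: -1/329766436896 ≈ -3.0324e-12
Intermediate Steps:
m(W) = W**2
G(O) = 1/(O + O**4) (G(O) = 1/(O + (O*O)**2) = 1/(O + (O**2)**2) = 1/(O + O**4))
G(-48)/(-62122) = 1/(-48 + (-48)**4*(-62122)) = -1/62122/(-48 + 5308416) = -1/62122/5308368 = (1/5308368)*(-1/62122) = -1/329766436896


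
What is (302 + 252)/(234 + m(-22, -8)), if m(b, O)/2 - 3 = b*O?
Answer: 277/296 ≈ 0.93581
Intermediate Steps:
m(b, O) = 6 + 2*O*b (m(b, O) = 6 + 2*(b*O) = 6 + 2*(O*b) = 6 + 2*O*b)
(302 + 252)/(234 + m(-22, -8)) = (302 + 252)/(234 + (6 + 2*(-8)*(-22))) = 554/(234 + (6 + 352)) = 554/(234 + 358) = 554/592 = 554*(1/592) = 277/296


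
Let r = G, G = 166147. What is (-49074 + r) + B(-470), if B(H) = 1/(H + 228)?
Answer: 28331665/242 ≈ 1.1707e+5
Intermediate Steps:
r = 166147
B(H) = 1/(228 + H)
(-49074 + r) + B(-470) = (-49074 + 166147) + 1/(228 - 470) = 117073 + 1/(-242) = 117073 - 1/242 = 28331665/242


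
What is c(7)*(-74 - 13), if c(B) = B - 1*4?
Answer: -261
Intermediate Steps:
c(B) = -4 + B (c(B) = B - 4 = -4 + B)
c(7)*(-74 - 13) = (-4 + 7)*(-74 - 13) = 3*(-87) = -261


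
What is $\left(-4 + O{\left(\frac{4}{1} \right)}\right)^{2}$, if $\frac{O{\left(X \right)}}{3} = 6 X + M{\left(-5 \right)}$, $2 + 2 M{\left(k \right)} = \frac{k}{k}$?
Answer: $\frac{17689}{4} \approx 4422.3$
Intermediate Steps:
$M{\left(k \right)} = - \frac{1}{2}$ ($M{\left(k \right)} = -1 + \frac{k \frac{1}{k}}{2} = -1 + \frac{1}{2} \cdot 1 = -1 + \frac{1}{2} = - \frac{1}{2}$)
$O{\left(X \right)} = - \frac{3}{2} + 18 X$ ($O{\left(X \right)} = 3 \left(6 X - \frac{1}{2}\right) = 3 \left(- \frac{1}{2} + 6 X\right) = - \frac{3}{2} + 18 X$)
$\left(-4 + O{\left(\frac{4}{1} \right)}\right)^{2} = \left(-4 - \left(\frac{3}{2} - 18 \cdot \frac{4}{1}\right)\right)^{2} = \left(-4 - \left(\frac{3}{2} - 18 \cdot 4 \cdot 1\right)\right)^{2} = \left(-4 + \left(- \frac{3}{2} + 18 \cdot 4\right)\right)^{2} = \left(-4 + \left(- \frac{3}{2} + 72\right)\right)^{2} = \left(-4 + \frac{141}{2}\right)^{2} = \left(\frac{133}{2}\right)^{2} = \frac{17689}{4}$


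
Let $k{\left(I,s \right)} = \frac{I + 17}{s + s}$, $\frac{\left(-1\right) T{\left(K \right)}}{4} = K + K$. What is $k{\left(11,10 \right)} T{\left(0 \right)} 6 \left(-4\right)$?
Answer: $0$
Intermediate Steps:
$T{\left(K \right)} = - 8 K$ ($T{\left(K \right)} = - 4 \left(K + K\right) = - 4 \cdot 2 K = - 8 K$)
$k{\left(I,s \right)} = \frac{17 + I}{2 s}$
$k{\left(11,10 \right)} T{\left(0 \right)} 6 \left(-4\right) = \frac{17 + 11}{2 \cdot 10} \left(-8\right) 0 \cdot 6 \left(-4\right) = \frac{1}{2} \cdot \frac{1}{10} \cdot 28 \cdot 0 \cdot 6 \left(-4\right) = \frac{7 \cdot 0 \left(-4\right)}{5} = \frac{7}{5} \cdot 0 = 0$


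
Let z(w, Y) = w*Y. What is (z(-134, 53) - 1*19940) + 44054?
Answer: 17012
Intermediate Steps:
z(w, Y) = Y*w
(z(-134, 53) - 1*19940) + 44054 = (53*(-134) - 1*19940) + 44054 = (-7102 - 19940) + 44054 = -27042 + 44054 = 17012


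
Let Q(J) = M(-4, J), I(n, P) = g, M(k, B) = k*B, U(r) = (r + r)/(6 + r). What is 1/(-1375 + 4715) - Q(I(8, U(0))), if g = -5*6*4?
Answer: -1603199/3340 ≈ -480.00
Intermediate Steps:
U(r) = 2*r/(6 + r) (U(r) = (2*r)/(6 + r) = 2*r/(6 + r))
M(k, B) = B*k
g = -120 (g = -30*4 = -120)
I(n, P) = -120
Q(J) = -4*J (Q(J) = J*(-4) = -4*J)
1/(-1375 + 4715) - Q(I(8, U(0))) = 1/(-1375 + 4715) - (-4)*(-120) = 1/3340 - 1*480 = 1/3340 - 480 = -1603199/3340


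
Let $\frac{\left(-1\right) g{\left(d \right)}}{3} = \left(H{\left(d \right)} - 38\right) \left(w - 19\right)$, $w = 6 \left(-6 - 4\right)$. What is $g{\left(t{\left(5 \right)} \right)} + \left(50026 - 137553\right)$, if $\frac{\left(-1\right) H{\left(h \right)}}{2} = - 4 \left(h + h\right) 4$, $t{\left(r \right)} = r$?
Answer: $-20693$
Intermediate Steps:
$H{\left(h \right)} = 64 h$ ($H{\left(h \right)} = - 2 - 4 \left(h + h\right) 4 = - 2 - 4 \cdot 2 h 4 = - 2 - 8 h 4 = - 2 \left(- 32 h\right) = 64 h$)
$w = -60$ ($w = 6 \left(-10\right) = -60$)
$g{\left(d \right)} = -9006 + 15168 d$ ($g{\left(d \right)} = - 3 \left(64 d - 38\right) \left(-60 - 19\right) = - 3 \left(-38 + 64 d\right) \left(-79\right) = - 3 \left(3002 - 5056 d\right) = -9006 + 15168 d$)
$g{\left(t{\left(5 \right)} \right)} + \left(50026 - 137553\right) = \left(-9006 + 15168 \cdot 5\right) + \left(50026 - 137553\right) = \left(-9006 + 75840\right) - 87527 = 66834 - 87527 = -20693$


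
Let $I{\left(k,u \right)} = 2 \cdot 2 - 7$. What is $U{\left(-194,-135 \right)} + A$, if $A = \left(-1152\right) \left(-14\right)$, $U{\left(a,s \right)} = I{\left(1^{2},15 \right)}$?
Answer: $16125$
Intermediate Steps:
$I{\left(k,u \right)} = -3$ ($I{\left(k,u \right)} = 4 - 7 = -3$)
$U{\left(a,s \right)} = -3$
$A = 16128$
$U{\left(-194,-135 \right)} + A = -3 + 16128 = 16125$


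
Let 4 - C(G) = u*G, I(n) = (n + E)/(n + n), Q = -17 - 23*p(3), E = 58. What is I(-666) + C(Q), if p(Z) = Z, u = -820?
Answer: -23481676/333 ≈ -70516.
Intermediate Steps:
Q = -86 (Q = -17 - 23*3 = -17 - 69 = -86)
I(n) = (58 + n)/(2*n) (I(n) = (n + 58)/(n + n) = (58 + n)/((2*n)) = (58 + n)*(1/(2*n)) = (58 + n)/(2*n))
C(G) = 4 + 820*G (C(G) = 4 - (-820)*G = 4 + 820*G)
I(-666) + C(Q) = (½)*(58 - 666)/(-666) + (4 + 820*(-86)) = (½)*(-1/666)*(-608) + (4 - 70520) = 152/333 - 70516 = -23481676/333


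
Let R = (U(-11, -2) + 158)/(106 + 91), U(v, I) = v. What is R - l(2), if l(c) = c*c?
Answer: -641/197 ≈ -3.2538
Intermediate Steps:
l(c) = c²
R = 147/197 (R = (-11 + 158)/(106 + 91) = 147/197 ≈ 0.74619)
R - l(2) = 147/197 - 1*2² = 147/197 - 1*4 = 147/197 - 4 = -641/197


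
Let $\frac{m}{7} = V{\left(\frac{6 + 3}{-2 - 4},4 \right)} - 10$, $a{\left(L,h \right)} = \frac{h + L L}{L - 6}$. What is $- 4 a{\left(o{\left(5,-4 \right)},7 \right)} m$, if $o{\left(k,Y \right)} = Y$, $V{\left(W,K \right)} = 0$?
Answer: $-644$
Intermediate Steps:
$a{\left(L,h \right)} = \frac{h + L^{2}}{-6 + L}$
$m = -70$ ($m = 7 \left(0 - 10\right) = 7 \left(-10\right) = -70$)
$- 4 a{\left(o{\left(5,-4 \right)},7 \right)} m = - 4 \frac{7 + \left(-4\right)^{2}}{-6 - 4} \left(-70\right) = - 4 \frac{7 + 16}{-10} \left(-70\right) = - 4 \left(\left(- \frac{1}{10}\right) 23\right) \left(-70\right) = \left(-4\right) \left(- \frac{23}{10}\right) \left(-70\right) = \frac{46}{5} \left(-70\right) = -644$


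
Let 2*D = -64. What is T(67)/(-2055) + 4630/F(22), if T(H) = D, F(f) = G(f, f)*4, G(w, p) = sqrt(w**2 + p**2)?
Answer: 32/2055 + 2315*sqrt(2)/88 ≈ 37.219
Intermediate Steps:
D = -32 (D = (1/2)*(-64) = -32)
G(w, p) = sqrt(p**2 + w**2)
F(f) = 4*sqrt(2)*sqrt(f**2) (F(f) = sqrt(f**2 + f**2)*4 = sqrt(2*f**2)*4 = (sqrt(2)*sqrt(f**2))*4 = 4*sqrt(2)*sqrt(f**2))
T(H) = -32
T(67)/(-2055) + 4630/F(22) = -32/(-2055) + 4630/((4*sqrt(2)*sqrt(22**2))) = -32*(-1/2055) + 4630/((4*sqrt(2)*sqrt(484))) = 32/2055 + 4630/((4*sqrt(2)*22)) = 32/2055 + 4630/((88*sqrt(2))) = 32/2055 + 4630*(sqrt(2)/176) = 32/2055 + 2315*sqrt(2)/88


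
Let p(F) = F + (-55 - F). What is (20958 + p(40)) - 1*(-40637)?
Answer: 61540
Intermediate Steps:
p(F) = -55
(20958 + p(40)) - 1*(-40637) = (20958 - 55) - 1*(-40637) = 20903 + 40637 = 61540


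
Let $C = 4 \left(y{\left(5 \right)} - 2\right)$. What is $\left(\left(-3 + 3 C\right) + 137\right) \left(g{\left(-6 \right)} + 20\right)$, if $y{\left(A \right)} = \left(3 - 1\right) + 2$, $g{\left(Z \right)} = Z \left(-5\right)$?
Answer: $7900$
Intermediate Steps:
$g{\left(Z \right)} = - 5 Z$
$y{\left(A \right)} = 4$ ($y{\left(A \right)} = 2 + 2 = 4$)
$C = 8$ ($C = 4 \left(4 - 2\right) = 4 \cdot 2 = 8$)
$\left(\left(-3 + 3 C\right) + 137\right) \left(g{\left(-6 \right)} + 20\right) = \left(\left(-3 + 3 \cdot 8\right) + 137\right) \left(\left(-5\right) \left(-6\right) + 20\right) = \left(\left(-3 + 24\right) + 137\right) \left(30 + 20\right) = \left(21 + 137\right) 50 = 158 \cdot 50 = 7900$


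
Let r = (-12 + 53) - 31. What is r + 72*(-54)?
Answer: -3878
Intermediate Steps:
r = 10 (r = 41 - 31 = 10)
r + 72*(-54) = 10 + 72*(-54) = 10 - 3888 = -3878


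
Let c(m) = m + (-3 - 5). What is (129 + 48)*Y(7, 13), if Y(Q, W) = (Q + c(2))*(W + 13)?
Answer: 4602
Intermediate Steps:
c(m) = -8 + m (c(m) = m - 8 = -8 + m)
Y(Q, W) = (-6 + Q)*(13 + W) (Y(Q, W) = (Q + (-8 + 2))*(W + 13) = (Q - 6)*(13 + W) = (-6 + Q)*(13 + W))
(129 + 48)*Y(7, 13) = (129 + 48)*(-78 - 6*13 + 13*7 + 7*13) = 177*(-78 - 78 + 91 + 91) = 177*26 = 4602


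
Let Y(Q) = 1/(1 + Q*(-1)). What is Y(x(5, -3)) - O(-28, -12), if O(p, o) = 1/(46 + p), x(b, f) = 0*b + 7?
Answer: -2/9 ≈ -0.22222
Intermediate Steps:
x(b, f) = 7 (x(b, f) = 0 + 7 = 7)
Y(Q) = 1/(1 - Q)
Y(x(5, -3)) - O(-28, -12) = -1/(-1 + 7) - 1/(46 - 28) = -1/6 - 1/18 = -1*⅙ - 1*1/18 = -⅙ - 1/18 = -2/9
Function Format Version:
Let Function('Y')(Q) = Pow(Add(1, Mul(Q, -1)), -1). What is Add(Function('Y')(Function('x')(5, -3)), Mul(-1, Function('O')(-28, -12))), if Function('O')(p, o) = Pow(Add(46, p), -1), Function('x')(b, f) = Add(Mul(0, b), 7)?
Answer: Rational(-2, 9) ≈ -0.22222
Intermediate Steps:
Function('x')(b, f) = 7 (Function('x')(b, f) = Add(0, 7) = 7)
Function('Y')(Q) = Pow(Add(1, Mul(-1, Q)), -1)
Add(Function('Y')(Function('x')(5, -3)), Mul(-1, Function('O')(-28, -12))) = Add(Mul(-1, Pow(Add(-1, 7), -1)), Mul(-1, Pow(Add(46, -28), -1))) = Add(Mul(-1, Pow(6, -1)), Mul(-1, Pow(18, -1))) = Add(Mul(-1, Rational(1, 6)), Mul(-1, Rational(1, 18))) = Add(Rational(-1, 6), Rational(-1, 18)) = Rational(-2, 9)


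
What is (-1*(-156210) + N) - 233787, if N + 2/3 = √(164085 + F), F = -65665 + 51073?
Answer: -232733/3 + √149493 ≈ -77191.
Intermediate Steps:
F = -14592
N = -⅔ + √149493 (N = -⅔ + √(164085 - 14592) = -⅔ + √149493 ≈ 385.98)
(-1*(-156210) + N) - 233787 = (-1*(-156210) + (-⅔ + √149493)) - 233787 = (156210 + (-⅔ + √149493)) - 233787 = (468628/3 + √149493) - 233787 = -232733/3 + √149493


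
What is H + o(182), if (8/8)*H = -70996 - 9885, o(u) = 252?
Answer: -80629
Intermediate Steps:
H = -80881 (H = -70996 - 9885 = -80881)
H + o(182) = -80881 + 252 = -80629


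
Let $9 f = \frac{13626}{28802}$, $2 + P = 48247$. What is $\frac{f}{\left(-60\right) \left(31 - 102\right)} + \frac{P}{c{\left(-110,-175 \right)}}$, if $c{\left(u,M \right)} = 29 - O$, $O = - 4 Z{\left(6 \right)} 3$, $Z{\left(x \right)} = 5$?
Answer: $\frac{2959746871073}{5459995140} \approx 542.08$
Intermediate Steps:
$P = 48245$ ($P = -2 + 48247 = 48245$)
$O = -60$ ($O = \left(-4\right) 5 \cdot 3 = \left(-20\right) 3 = -60$)
$c{\left(u,M \right)} = 89$ ($c{\left(u,M \right)} = 29 - -60 = 29 + 60 = 89$)
$f = \frac{757}{14401}$ ($f = \frac{13626 \cdot \frac{1}{28802}}{9} = \frac{1}{9} \cdot \frac{6813}{14401} = \frac{757}{14401} \approx 0.052566$)
$\frac{f}{\left(-60\right) \left(31 - 102\right)} + \frac{P}{c{\left(-110,-175 \right)}} = \frac{757}{14401 \left(- 60 \left(31 - 102\right)\right)} + \frac{48245}{89} = \frac{757}{14401 \left(\left(-60\right) \left(-71\right)\right)} + 48245 \cdot \frac{1}{89} = \frac{757}{14401 \cdot 4260} + \frac{48245}{89} = \frac{757}{14401} \cdot \frac{1}{4260} + \frac{48245}{89} = \frac{757}{61348260} + \frac{48245}{89} = \frac{2959746871073}{5459995140}$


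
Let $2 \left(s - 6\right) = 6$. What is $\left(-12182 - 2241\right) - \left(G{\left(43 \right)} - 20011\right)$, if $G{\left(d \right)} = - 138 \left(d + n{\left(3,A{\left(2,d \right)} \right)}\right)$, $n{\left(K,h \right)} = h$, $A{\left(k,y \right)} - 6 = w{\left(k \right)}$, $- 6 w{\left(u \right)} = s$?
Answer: $12143$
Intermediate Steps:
$s = 9$ ($s = 6 + \frac{1}{2} \cdot 6 = 6 + 3 = 9$)
$w{\left(u \right)} = - \frac{3}{2}$ ($w{\left(u \right)} = \left(- \frac{1}{6}\right) 9 = - \frac{3}{2}$)
$A{\left(k,y \right)} = \frac{9}{2}$ ($A{\left(k,y \right)} = 6 - \frac{3}{2} = \frac{9}{2}$)
$G{\left(d \right)} = -621 - 138 d$ ($G{\left(d \right)} = - 138 \left(d + \frac{9}{2}\right) = - 138 \left(\frac{9}{2} + d\right) = -621 - 138 d$)
$\left(-12182 - 2241\right) - \left(G{\left(43 \right)} - 20011\right) = \left(-12182 - 2241\right) - \left(\left(-621 - 5934\right) - 20011\right) = \left(-12182 + \left(-4691 + 2450\right)\right) - \left(\left(-621 - 5934\right) - 20011\right) = \left(-12182 - 2241\right) - \left(-6555 - 20011\right) = -14423 - -26566 = -14423 + 26566 = 12143$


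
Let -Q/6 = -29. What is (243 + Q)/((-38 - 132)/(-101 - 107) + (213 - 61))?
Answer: 43368/15893 ≈ 2.7287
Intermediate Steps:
Q = 174 (Q = -6*(-29) = 174)
(243 + Q)/((-38 - 132)/(-101 - 107) + (213 - 61)) = (243 + 174)/((-38 - 132)/(-101 - 107) + (213 - 61)) = 417/(-170/(-208) + 152) = 417/(-170*(-1/208) + 152) = 417/(85/104 + 152) = 417/(15893/104) = 417*(104/15893) = 43368/15893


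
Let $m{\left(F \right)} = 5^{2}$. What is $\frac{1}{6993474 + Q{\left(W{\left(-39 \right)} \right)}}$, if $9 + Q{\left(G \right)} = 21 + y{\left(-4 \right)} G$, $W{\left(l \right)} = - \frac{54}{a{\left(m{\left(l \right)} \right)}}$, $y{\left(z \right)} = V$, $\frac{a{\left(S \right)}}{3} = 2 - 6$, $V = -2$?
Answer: $\frac{1}{6993477} \approx 1.4299 \cdot 10^{-7}$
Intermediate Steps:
$m{\left(F \right)} = 25$
$a{\left(S \right)} = -12$ ($a{\left(S \right)} = 3 \left(2 - 6\right) = 3 \left(-4\right) = -12$)
$y{\left(z \right)} = -2$
$W{\left(l \right)} = \frac{9}{2}$ ($W{\left(l \right)} = - \frac{54}{-12} = \left(-54\right) \left(- \frac{1}{12}\right) = \frac{9}{2}$)
$Q{\left(G \right)} = 12 - 2 G$ ($Q{\left(G \right)} = -9 - \left(-21 + 2 G\right) = 12 - 2 G$)
$\frac{1}{6993474 + Q{\left(W{\left(-39 \right)} \right)}} = \frac{1}{6993474 + \left(12 - 9\right)} = \frac{1}{6993474 + 3} = \frac{1}{6993477}$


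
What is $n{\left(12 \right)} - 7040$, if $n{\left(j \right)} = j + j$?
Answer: $-7016$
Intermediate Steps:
$n{\left(j \right)} = 2 j$
$n{\left(12 \right)} - 7040 = 2 \cdot 12 - 7040 = 24 - 7040 = -7016$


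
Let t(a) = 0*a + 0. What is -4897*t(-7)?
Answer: 0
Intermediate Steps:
t(a) = 0 (t(a) = 0 + 0 = 0)
-4897*t(-7) = -4897*0 = 0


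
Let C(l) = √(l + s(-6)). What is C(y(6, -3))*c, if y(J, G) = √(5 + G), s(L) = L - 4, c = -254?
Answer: -254*I*√(10 - √2) ≈ -744.26*I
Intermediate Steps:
s(L) = -4 + L
C(l) = √(-10 + l) (C(l) = √(l + (-4 - 6)) = √(l - 10) = √(-10 + l))
C(y(6, -3))*c = √(-10 + √(5 - 3))*(-254) = √(-10 + √2)*(-254) = -254*√(-10 + √2)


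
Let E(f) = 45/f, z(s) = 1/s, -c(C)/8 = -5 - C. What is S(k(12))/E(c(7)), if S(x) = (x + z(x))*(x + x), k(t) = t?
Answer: 1856/3 ≈ 618.67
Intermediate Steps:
c(C) = 40 + 8*C (c(C) = -8*(-5 - C) = 40 + 8*C)
S(x) = 2*x*(x + 1/x) (S(x) = (x + 1/x)*(x + x) = (x + 1/x)*(2*x) = 2*x*(x + 1/x))
S(k(12))/E(c(7)) = (2 + 2*12²)/((45/(40 + 8*7))) = (2 + 2*144)/((45/(40 + 56))) = (2 + 288)/((45/96)) = 290/((45*(1/96))) = 290/(15/32) = 290*(32/15) = 1856/3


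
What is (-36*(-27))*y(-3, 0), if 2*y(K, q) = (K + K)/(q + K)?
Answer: 972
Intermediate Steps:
y(K, q) = K/(K + q) (y(K, q) = ((K + K)/(q + K))/2 = ((2*K)/(K + q))/2 = (2*K/(K + q))/2 = K/(K + q))
(-36*(-27))*y(-3, 0) = (-36*(-27))*(-3/(-3 + 0)) = 972*(-3/(-3)) = 972*(-3*(-⅓)) = 972*1 = 972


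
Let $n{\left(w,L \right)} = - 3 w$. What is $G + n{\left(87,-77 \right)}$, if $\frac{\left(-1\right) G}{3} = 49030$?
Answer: $-147351$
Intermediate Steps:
$G = -147090$ ($G = \left(-3\right) 49030 = -147090$)
$G + n{\left(87,-77 \right)} = -147090 - 261 = -147351$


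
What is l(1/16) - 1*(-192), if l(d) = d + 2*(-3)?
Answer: 2977/16 ≈ 186.06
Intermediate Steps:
l(d) = -6 + d (l(d) = d - 6 = -6 + d)
l(1/16) - 1*(-192) = (-6 + 1/16) - 1*(-192) = (-6 + 1*(1/16)) + 192 = (-6 + 1/16) + 192 = -95/16 + 192 = 2977/16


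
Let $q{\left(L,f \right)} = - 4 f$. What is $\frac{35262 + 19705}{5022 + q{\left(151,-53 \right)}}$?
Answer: $\frac{54967}{5234} \approx 10.502$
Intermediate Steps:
$\frac{35262 + 19705}{5022 + q{\left(151,-53 \right)}} = \frac{35262 + 19705}{5022 - -212} = \frac{54967}{5022 + 212} = \frac{54967}{5234}$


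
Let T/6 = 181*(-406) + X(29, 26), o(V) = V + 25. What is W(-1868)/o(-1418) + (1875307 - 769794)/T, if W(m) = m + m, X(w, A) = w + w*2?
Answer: 105332375/613468842 ≈ 0.17170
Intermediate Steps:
X(w, A) = 3*w (X(w, A) = w + 2*w = 3*w)
o(V) = 25 + V
W(m) = 2*m
T = -440394 (T = 6*(181*(-406) + 3*29) = 6*(-73486 + 87) = 6*(-73399) = -440394)
W(-1868)/o(-1418) + (1875307 - 769794)/T = (2*(-1868))/(25 - 1418) + (1875307 - 769794)/(-440394) = -3736/(-1393) + 1105513*(-1/440394) = -3736*(-1/1393) - 1105513/440394 = 3736/1393 - 1105513/440394 = 105332375/613468842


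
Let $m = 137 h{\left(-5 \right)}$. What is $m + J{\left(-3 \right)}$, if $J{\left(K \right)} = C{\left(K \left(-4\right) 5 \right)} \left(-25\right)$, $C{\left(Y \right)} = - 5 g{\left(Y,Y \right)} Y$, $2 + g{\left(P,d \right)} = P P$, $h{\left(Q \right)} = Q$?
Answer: $26984315$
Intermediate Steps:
$g{\left(P,d \right)} = -2 + P^{2}$ ($g{\left(P,d \right)} = -2 + P P = -2 + P^{2}$)
$m = -685$ ($m = 137 \left(-5\right) = -685$)
$C{\left(Y \right)} = Y \left(10 - 5 Y^{2}\right)$ ($C{\left(Y \right)} = - 5 \left(-2 + Y^{2}\right) Y = \left(10 - 5 Y^{2}\right) Y = Y \left(10 - 5 Y^{2}\right)$)
$J{\left(K \right)} = 2500 K \left(2 - 400 K^{2}\right)$ ($J{\left(K \right)} = 5 K \left(-4\right) 5 \left(2 - \left(K \left(-4\right) 5\right)^{2}\right) \left(-25\right) = 5 - 4 K 5 \left(2 - \left(- 4 K 5\right)^{2}\right) \left(-25\right) = 5 \left(- 20 K\right) \left(2 - \left(- 20 K\right)^{2}\right) \left(-25\right) = 5 \left(- 20 K\right) \left(2 - 400 K^{2}\right) \left(-25\right) = - 100 K \left(2 - 400 K^{2}\right) \left(-25\right) = 2500 K \left(2 - 400 K^{2}\right)$)
$m + J{\left(-3 \right)} = -685 - \left(15000 + 1000000 \left(-3\right)^{3}\right) = -685 - -26985000 = -685 + \left(27000000 - 15000\right) = -685 + 26985000 = 26984315$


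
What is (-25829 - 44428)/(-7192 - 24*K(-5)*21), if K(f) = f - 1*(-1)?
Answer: 70257/5176 ≈ 13.574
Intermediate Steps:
K(f) = 1 + f (K(f) = f + 1 = 1 + f)
(-25829 - 44428)/(-7192 - 24*K(-5)*21) = (-25829 - 44428)/(-7192 - 24*(1 - 5)*21) = -70257/(-7192 - 24*(-4)*21) = -70257/(-7192 + 96*21) = -70257/(-7192 + 2016) = -70257/(-5176) = -70257*(-1/5176) = 70257/5176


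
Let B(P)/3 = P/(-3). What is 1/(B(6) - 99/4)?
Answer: -4/123 ≈ -0.032520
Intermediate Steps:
B(P) = -P (B(P) = 3*(P/(-3)) = 3*(P*(-1/3)) = 3*(-P/3) = -P)
1/(B(6) - 99/4) = 1/(-1*6 - 99/4) = 1/(-6 - 99/4) = 1/(-123/4) = -4/123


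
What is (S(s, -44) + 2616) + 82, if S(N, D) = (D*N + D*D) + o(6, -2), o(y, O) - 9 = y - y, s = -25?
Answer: 5743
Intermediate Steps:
o(y, O) = 9 (o(y, O) = 9 + (y - y) = 9 + 0 = 9)
S(N, D) = 9 + D**2 + D*N (S(N, D) = (D*N + D*D) + 9 = (D*N + D**2) + 9 = (D**2 + D*N) + 9 = 9 + D**2 + D*N)
(S(s, -44) + 2616) + 82 = ((9 + (-44)**2 - 44*(-25)) + 2616) + 82 = ((9 + 1936 + 1100) + 2616) + 82 = (3045 + 2616) + 82 = 5661 + 82 = 5743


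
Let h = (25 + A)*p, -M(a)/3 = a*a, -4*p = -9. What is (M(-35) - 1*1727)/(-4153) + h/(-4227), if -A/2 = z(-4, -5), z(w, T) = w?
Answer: 30034525/23406308 ≈ 1.2832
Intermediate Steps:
p = 9/4 (p = -¼*(-9) = 9/4 ≈ 2.2500)
M(a) = -3*a² (M(a) = -3*a*a = -3*a²)
A = 8 (A = -2*(-4) = 8)
h = 297/4 (h = (25 + 8)*(9/4) = 33*(9/4) = 297/4 ≈ 74.250)
(M(-35) - 1*1727)/(-4153) + h/(-4227) = (-3*(-35)² - 1*1727)/(-4153) + (297/4)/(-4227) = (-3*1225 - 1727)*(-1/4153) + (297/4)*(-1/4227) = (-3675 - 1727)*(-1/4153) - 99/5636 = -5402*(-1/4153) - 99/5636 = 5402/4153 - 99/5636 = 30034525/23406308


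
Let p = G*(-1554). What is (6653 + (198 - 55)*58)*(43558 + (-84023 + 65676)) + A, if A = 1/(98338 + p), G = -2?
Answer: 38227776169383/101446 ≈ 3.7683e+8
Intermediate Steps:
p = 3108 (p = -2*(-1554) = 3108)
A = 1/101446 (A = 1/(98338 + 3108) = 1/101446 ≈ 9.8575e-6)
(6653 + (198 - 55)*58)*(43558 + (-84023 + 65676)) + A = (6653 + (198 - 55)*58)*(43558 + (-84023 + 65676)) + 1/101446 = (6653 + 143*58)*(43558 - 18347) + 1/101446 = (6653 + 8294)*25211 + 1/101446 = 14947*25211 + 1/101446 = 376828817 + 1/101446 = 38227776169383/101446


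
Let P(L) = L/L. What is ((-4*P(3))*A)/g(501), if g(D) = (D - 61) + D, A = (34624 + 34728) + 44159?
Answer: -454044/941 ≈ -482.51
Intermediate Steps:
P(L) = 1
A = 113511 (A = 69352 + 44159 = 113511)
g(D) = -61 + 2*D (g(D) = (-61 + D) + D = -61 + 2*D)
((-4*P(3))*A)/g(501) = (-4*1*113511)/(-61 + 2*501) = (-4*113511)/(-61 + 1002) = -454044/941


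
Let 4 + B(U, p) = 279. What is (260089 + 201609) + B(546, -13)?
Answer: 461973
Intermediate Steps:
B(U, p) = 275 (B(U, p) = -4 + 279 = 275)
(260089 + 201609) + B(546, -13) = (260089 + 201609) + 275 = 461698 + 275 = 461973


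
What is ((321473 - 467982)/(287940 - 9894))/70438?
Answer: -7711/1030789692 ≈ -7.4807e-6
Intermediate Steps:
((321473 - 467982)/(287940 - 9894))/70438 = -146509/278046*(1/70438) = -146509*1/278046*(1/70438) = -7711/14634*1/70438 = -7711/1030789692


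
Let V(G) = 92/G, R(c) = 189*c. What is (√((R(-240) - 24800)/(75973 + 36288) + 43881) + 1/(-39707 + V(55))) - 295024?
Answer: -644271346087/2183793 + √553003835769841/112261 ≈ -2.9481e+5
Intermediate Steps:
(√((R(-240) - 24800)/(75973 + 36288) + 43881) + 1/(-39707 + V(55))) - 295024 = (√((189*(-240) - 24800)/(75973 + 36288) + 43881) + 1/(-39707 + 92/55)) - 295024 = (√((-45360 - 24800)/112261 + 43881) + 1/(-39707 + 92*(1/55))) - 295024 = (√(-70160*1/112261 + 43881) + 1/(-39707 + 92/55)) - 295024 = (√(-70160/112261 + 43881) + 1/(-2183793/55)) - 295024 = (√(4926054781/112261) - 55/2183793) - 295024 = (√553003835769841/112261 - 55/2183793) - 295024 = (-55/2183793 + √553003835769841/112261) - 295024 = -644271346087/2183793 + √553003835769841/112261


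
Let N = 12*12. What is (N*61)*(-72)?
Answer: -632448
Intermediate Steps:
N = 144
(N*61)*(-72) = (144*61)*(-72) = 8784*(-72) = -632448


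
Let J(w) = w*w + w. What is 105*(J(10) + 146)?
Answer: 26880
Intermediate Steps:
J(w) = w + w² (J(w) = w² + w = w + w²)
105*(J(10) + 146) = 105*(10*(1 + 10) + 146) = 105*(10*11 + 146) = 105*(110 + 146) = 105*256 = 26880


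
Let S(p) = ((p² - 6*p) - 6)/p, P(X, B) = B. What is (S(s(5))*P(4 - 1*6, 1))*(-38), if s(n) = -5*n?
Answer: 29222/25 ≈ 1168.9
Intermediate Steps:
S(p) = (-6 + p² - 6*p)/p
(S(s(5))*P(4 - 1*6, 1))*(-38) = ((-6 - 5*5 - 6/((-5*5)))*1)*(-38) = ((-6 - 25 - 6/(-25))*1)*(-38) = ((-6 - 25 - 6*(-1/25))*1)*(-38) = ((-6 - 25 + 6/25)*1)*(-38) = -769/25*1*(-38) = -769/25*(-38) = 29222/25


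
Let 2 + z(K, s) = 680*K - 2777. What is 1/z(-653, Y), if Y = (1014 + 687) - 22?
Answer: -1/446819 ≈ -2.2380e-6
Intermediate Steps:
Y = 1679 (Y = 1701 - 22 = 1679)
z(K, s) = -2779 + 680*K (z(K, s) = -2 + (680*K - 2777) = -2 + (-2777 + 680*K) = -2779 + 680*K)
1/z(-653, Y) = 1/(-2779 + 680*(-653)) = 1/(-2779 - 444040) = 1/(-446819) = -1/446819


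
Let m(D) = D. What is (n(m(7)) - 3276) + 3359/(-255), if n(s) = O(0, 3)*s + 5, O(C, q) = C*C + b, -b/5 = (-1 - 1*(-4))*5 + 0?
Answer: -971339/255 ≈ -3809.2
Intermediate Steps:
b = -75 (b = -5*((-1 - 1*(-4))*5 + 0) = -5*((-1 + 4)*5 + 0) = -5*(3*5 + 0) = -5*(15 + 0) = -5*15 = -75)
O(C, q) = -75 + C² (O(C, q) = C*C - 75 = C² - 75 = -75 + C²)
n(s) = 5 - 75*s (n(s) = (-75 + 0²)*s + 5 = (-75 + 0)*s + 5 = -75*s + 5 = 5 - 75*s)
(n(m(7)) - 3276) + 3359/(-255) = ((5 - 75*7) - 3276) + 3359/(-255) = ((5 - 525) - 3276) + 3359*(-1/255) = (-520 - 3276) - 3359/255 = -3796 - 3359/255 = -971339/255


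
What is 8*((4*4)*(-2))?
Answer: -256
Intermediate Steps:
8*((4*4)*(-2)) = 8*(16*(-2)) = 8*(-32) = -256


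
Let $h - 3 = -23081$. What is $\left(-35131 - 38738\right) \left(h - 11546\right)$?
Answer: $2557640256$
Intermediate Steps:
$h = -23078$ ($h = 3 - 23081 = -23078$)
$\left(-35131 - 38738\right) \left(h - 11546\right) = \left(-35131 - 38738\right) \left(-23078 - 11546\right) = \left(-73869\right) \left(-34624\right) = 2557640256$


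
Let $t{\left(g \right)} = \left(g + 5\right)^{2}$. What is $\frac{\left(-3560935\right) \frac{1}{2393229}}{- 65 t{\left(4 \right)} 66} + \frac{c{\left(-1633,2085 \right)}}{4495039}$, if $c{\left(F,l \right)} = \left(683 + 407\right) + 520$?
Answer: $\frac{270983961097913}{747635694204322638} \approx 0.00036245$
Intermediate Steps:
$t{\left(g \right)} = \left(5 + g\right)^{2}$
$c{\left(F,l \right)} = 1610$ ($c{\left(F,l \right)} = 1090 + 520 = 1610$)
$\frac{\left(-3560935\right) \frac{1}{2393229}}{- 65 t{\left(4 \right)} 66} + \frac{c{\left(-1633,2085 \right)}}{4495039} = \frac{\left(-3560935\right) \frac{1}{2393229}}{- 65 \left(5 + 4\right)^{2} \cdot 66} + \frac{1610}{4495039} = \frac{\left(-3560935\right) \frac{1}{2393229}}{- 65 \cdot 9^{2} \cdot 66} + 1610 \cdot \frac{1}{4495039} = - \frac{3560935}{2393229 \left(-65\right) 81 \cdot 66} + \frac{1610}{4495039} = - \frac{3560935}{2393229 \left(\left(-5265\right) 66\right)} + \frac{1610}{4495039} = - \frac{3560935}{2393229 \left(-347490\right)} + \frac{1610}{4495039} = \left(- \frac{3560935}{2393229}\right) \left(- \frac{1}{347490}\right) + \frac{1610}{4495039} = \frac{712187}{166324629042} + \frac{1610}{4495039} = \frac{270983961097913}{747635694204322638}$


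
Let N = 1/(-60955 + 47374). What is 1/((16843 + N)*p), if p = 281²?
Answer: 13581/18061916731502 ≈ 7.5191e-10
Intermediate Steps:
p = 78961
N = -1/13581 (N = 1/(-13581) = -1/13581 ≈ -7.3632e-5)
1/((16843 + N)*p) = 1/((16843 - 1/13581)*78961) = (1/78961)/(228744782/13581) = (13581/228744782)*(1/78961) = 13581/18061916731502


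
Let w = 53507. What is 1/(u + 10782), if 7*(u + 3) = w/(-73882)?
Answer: 517174/5574565039 ≈ 9.2774e-5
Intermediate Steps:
u = -1605029/517174 (u = -3 + (53507/(-73882))/7 = -3 + (53507*(-1/73882))/7 = -3 + (1/7)*(-53507/73882) = -3 - 53507/517174 = -1605029/517174 ≈ -3.1035)
1/(u + 10782) = 1/(-1605029/517174 + 10782) = 1/(5574565039/517174) = 517174/5574565039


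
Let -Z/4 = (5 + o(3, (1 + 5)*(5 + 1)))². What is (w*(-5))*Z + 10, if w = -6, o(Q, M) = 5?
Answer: -11990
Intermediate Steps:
Z = -400 (Z = -4*(5 + 5)² = -4*10² = -4*100 = -400)
(w*(-5))*Z + 10 = -6*(-5)*(-400) + 10 = 30*(-400) + 10 = -12000 + 10 = -11990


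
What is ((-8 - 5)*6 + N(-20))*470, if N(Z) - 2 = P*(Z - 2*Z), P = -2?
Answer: -54520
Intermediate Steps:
N(Z) = 2 + 2*Z (N(Z) = 2 - 2*(Z - 2*Z) = 2 - (-2)*Z = 2 + 2*Z)
((-8 - 5)*6 + N(-20))*470 = ((-8 - 5)*6 + (2 + 2*(-20)))*470 = (-13*6 + (2 - 40))*470 = (-78 - 38)*470 = -116*470 = -54520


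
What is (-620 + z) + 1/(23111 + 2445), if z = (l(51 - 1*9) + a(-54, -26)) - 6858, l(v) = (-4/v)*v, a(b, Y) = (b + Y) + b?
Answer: -194634495/25556 ≈ -7616.0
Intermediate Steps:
a(b, Y) = Y + 2*b (a(b, Y) = (Y + b) + b = Y + 2*b)
l(v) = -4
z = -6996 (z = (-4 + (-26 + 2*(-54))) - 6858 = (-4 + (-26 - 108)) - 6858 = (-4 - 134) - 6858 = -138 - 6858 = -6996)
(-620 + z) + 1/(23111 + 2445) = (-620 - 6996) + 1/(23111 + 2445) = -7616 + 1/25556 = -194634495/25556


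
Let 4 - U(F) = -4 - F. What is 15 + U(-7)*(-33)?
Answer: -18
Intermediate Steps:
U(F) = 8 + F (U(F) = 4 - (-4 - F) = 4 + (4 + F) = 8 + F)
15 + U(-7)*(-33) = 15 + (8 - 7)*(-33) = 15 + 1*(-33) = 15 - 33 = -18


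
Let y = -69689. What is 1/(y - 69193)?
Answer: -1/138882 ≈ -7.2004e-6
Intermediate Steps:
1/(y - 69193) = 1/(-69689 - 69193) = 1/(-138882) = -1/138882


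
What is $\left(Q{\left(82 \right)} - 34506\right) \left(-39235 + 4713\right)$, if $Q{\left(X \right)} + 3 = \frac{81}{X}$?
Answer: $1191285597$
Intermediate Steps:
$Q{\left(X \right)} = -3 + \frac{81}{X}$
$\left(Q{\left(82 \right)} - 34506\right) \left(-39235 + 4713\right) = \left(\left(-3 + \frac{81}{82}\right) - 34506\right) \left(-39235 + 4713\right) = \left(\left(-3 + 81 \cdot \frac{1}{82}\right) - 34506\right) \left(-34522\right) = \left(\left(-3 + \frac{81}{82}\right) - 34506\right) \left(-34522\right) = \left(- \frac{165}{82} - 34506\right) \left(-34522\right) = \left(- \frac{2829657}{82}\right) \left(-34522\right) = 1191285597$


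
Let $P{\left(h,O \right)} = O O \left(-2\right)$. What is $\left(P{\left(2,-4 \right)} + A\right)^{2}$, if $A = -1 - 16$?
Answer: $2401$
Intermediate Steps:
$A = -17$
$P{\left(h,O \right)} = - 2 O^{2}$ ($P{\left(h,O \right)} = O^{2} \left(-2\right) = - 2 O^{2}$)
$\left(P{\left(2,-4 \right)} + A\right)^{2} = \left(- 2 \left(-4\right)^{2} - 17\right)^{2} = \left(\left(-2\right) 16 - 17\right)^{2} = \left(-32 - 17\right)^{2} = \left(-49\right)^{2} = 2401$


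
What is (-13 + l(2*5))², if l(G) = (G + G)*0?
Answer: 169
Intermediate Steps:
l(G) = 0 (l(G) = (2*G)*0 = 0)
(-13 + l(2*5))² = (-13 + 0)² = (-13)² = 169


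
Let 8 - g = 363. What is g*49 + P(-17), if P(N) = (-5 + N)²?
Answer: -16911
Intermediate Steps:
g = -355 (g = 8 - 1*363 = 8 - 363 = -355)
g*49 + P(-17) = -355*49 + (-5 - 17)² = -17395 + (-22)² = -17395 + 484 = -16911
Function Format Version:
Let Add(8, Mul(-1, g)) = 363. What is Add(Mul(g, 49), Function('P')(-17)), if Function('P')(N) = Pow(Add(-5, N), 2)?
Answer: -16911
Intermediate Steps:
g = -355 (g = Add(8, Mul(-1, 363)) = Add(8, -363) = -355)
Add(Mul(g, 49), Function('P')(-17)) = Add(Mul(-355, 49), Pow(Add(-5, -17), 2)) = Add(-17395, Pow(-22, 2)) = Add(-17395, 484) = -16911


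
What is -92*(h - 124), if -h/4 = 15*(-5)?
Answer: -16192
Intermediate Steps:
h = 300 (h = -60*(-5) = -4*(-75) = 300)
-92*(h - 124) = -92*(300 - 124) = -92*176 = -16192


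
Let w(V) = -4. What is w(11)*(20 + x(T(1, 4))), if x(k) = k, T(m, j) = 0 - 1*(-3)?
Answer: -92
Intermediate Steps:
T(m, j) = 3 (T(m, j) = 0 + 3 = 3)
w(11)*(20 + x(T(1, 4))) = -4*(20 + 3) = -4*23 = -92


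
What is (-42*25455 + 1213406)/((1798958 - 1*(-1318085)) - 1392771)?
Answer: 18037/215534 ≈ 0.083685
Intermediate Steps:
(-42*25455 + 1213406)/((1798958 - 1*(-1318085)) - 1392771) = (-1069110 + 1213406)/((1798958 + 1318085) - 1392771) = 144296/(3117043 - 1392771) = 144296/1724272 = 144296*(1/1724272) = 18037/215534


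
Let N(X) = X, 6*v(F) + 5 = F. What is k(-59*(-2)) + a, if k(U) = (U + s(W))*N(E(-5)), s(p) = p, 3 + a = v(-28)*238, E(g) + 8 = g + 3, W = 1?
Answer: -2502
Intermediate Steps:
v(F) = -⅚ + F/6
E(g) = -5 + g (E(g) = -8 + (g + 3) = -8 + (3 + g) = -5 + g)
a = -1312 (a = -3 + (-⅚ + (⅙)*(-28))*238 = -3 + (-⅚ - 14/3)*238 = -3 - 11/2*238 = -3 - 1309 = -1312)
k(U) = -10 - 10*U (k(U) = (U + 1)*(-5 - 5) = (1 + U)*(-10) = -10 - 10*U)
k(-59*(-2)) + a = (-10 - (-590)*(-2)) - 1312 = (-10 - 10*118) - 1312 = (-10 - 1180) - 1312 = -1190 - 1312 = -2502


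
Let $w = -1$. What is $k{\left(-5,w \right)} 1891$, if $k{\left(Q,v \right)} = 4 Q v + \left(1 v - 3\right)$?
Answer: $30256$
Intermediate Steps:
$k{\left(Q,v \right)} = -3 + v + 4 Q v$ ($k{\left(Q,v \right)} = 4 Q v + \left(v - 3\right) = 4 Q v + \left(-3 + v\right) = -3 + v + 4 Q v$)
$k{\left(-5,w \right)} 1891 = \left(-3 - 1 + 4 \left(-5\right) \left(-1\right)\right) 1891 = \left(-3 - 1 + 20\right) 1891 = 16 \cdot 1891 = 30256$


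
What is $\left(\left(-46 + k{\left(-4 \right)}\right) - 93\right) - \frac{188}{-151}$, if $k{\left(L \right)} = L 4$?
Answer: $- \frac{23217}{151} \approx -153.75$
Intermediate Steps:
$k{\left(L \right)} = 4 L$
$\left(\left(-46 + k{\left(-4 \right)}\right) - 93\right) - \frac{188}{-151} = \left(\left(-46 + 4 \left(-4\right)\right) - 93\right) - \frac{188}{-151} = \left(\left(-46 - 16\right) - 93\right) - - \frac{188}{151} = \left(-62 - 93\right) + \frac{188}{151} = -155 + \frac{188}{151} = - \frac{23217}{151}$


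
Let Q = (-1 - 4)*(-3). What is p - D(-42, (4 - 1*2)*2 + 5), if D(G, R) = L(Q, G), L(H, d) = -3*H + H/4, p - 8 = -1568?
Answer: -6075/4 ≈ -1518.8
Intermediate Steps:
p = -1560 (p = 8 - 1568 = -1560)
Q = 15 (Q = -5*(-3) = 15)
L(H, d) = -11*H/4 (L(H, d) = -3*H + H*(1/4) = -3*H + H/4 = -11*H/4)
D(G, R) = -165/4 (D(G, R) = -11/4*15 = -165/4)
p - D(-42, (4 - 1*2)*2 + 5) = -1560 - 1*(-165/4) = -1560 + 165/4 = -6075/4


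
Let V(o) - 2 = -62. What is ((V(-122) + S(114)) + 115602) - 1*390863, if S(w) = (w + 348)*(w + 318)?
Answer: -75737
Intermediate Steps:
V(o) = -60 (V(o) = 2 - 62 = -60)
S(w) = (318 + w)*(348 + w) (S(w) = (348 + w)*(318 + w) = (318 + w)*(348 + w))
((V(-122) + S(114)) + 115602) - 1*390863 = ((-60 + (110664 + 114² + 666*114)) + 115602) - 1*390863 = ((-60 + (110664 + 12996 + 75924)) + 115602) - 390863 = ((-60 + 199584) + 115602) - 390863 = (199524 + 115602) - 390863 = 315126 - 390863 = -75737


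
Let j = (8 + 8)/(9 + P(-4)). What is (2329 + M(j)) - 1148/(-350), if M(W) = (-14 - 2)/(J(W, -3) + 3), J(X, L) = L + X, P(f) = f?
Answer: 58182/25 ≈ 2327.3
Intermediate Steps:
j = 16/5 (j = (8 + 8)/(9 - 4) = 16/5 ≈ 3.2000)
M(W) = -16/W (M(W) = (-14 - 2)/((-3 + W) + 3) = -16/W)
(2329 + M(j)) - 1148/(-350) = (2329 - 16/16/5) - 1148/(-350) = (2329 - 16*5/16) - 1148*(-1/350) = (2329 - 5) + 82/25 = 2324 + 82/25 = 58182/25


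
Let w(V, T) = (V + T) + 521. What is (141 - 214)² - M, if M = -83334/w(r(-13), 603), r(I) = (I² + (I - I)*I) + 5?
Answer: 3500188/649 ≈ 5393.2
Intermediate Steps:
r(I) = 5 + I² (r(I) = (I² + 0*I) + 5 = (I² + 0) + 5 = I² + 5 = 5 + I²)
w(V, T) = 521 + T + V (w(V, T) = (T + V) + 521 = 521 + T + V)
M = -41667/649 (M = -83334/(521 + 603 + (5 + (-13)²)) = -83334/(521 + 603 + (5 + 169)) = -83334/(521 + 603 + 174) = -83334/1298 = -83334*1/1298 = -41667/649 ≈ -64.202)
(141 - 214)² - M = (141 - 214)² - 1*(-41667/649) = (-73)² + 41667/649 = 5329 + 41667/649 = 3500188/649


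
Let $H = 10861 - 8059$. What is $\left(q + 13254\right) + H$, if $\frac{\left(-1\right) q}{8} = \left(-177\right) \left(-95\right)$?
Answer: $-118464$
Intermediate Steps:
$q = -134520$ ($q = - 8 \left(\left(-177\right) \left(-95\right)\right) = \left(-8\right) 16815 = -134520$)
$H = 2802$ ($H = 10861 - 8059 = 2802$)
$\left(q + 13254\right) + H = \left(-134520 + 13254\right) + 2802 = -121266 + 2802 = -118464$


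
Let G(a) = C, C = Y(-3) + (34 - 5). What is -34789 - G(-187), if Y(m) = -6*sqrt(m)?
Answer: -34818 + 6*I*sqrt(3) ≈ -34818.0 + 10.392*I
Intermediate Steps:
C = 29 - 6*I*sqrt(3) (C = -6*I*sqrt(3) + (34 - 5) = -6*I*sqrt(3) + 29 = 29 - 6*I*sqrt(3) ≈ 29.0 - 10.392*I)
G(a) = 29 - 6*I*sqrt(3)
-34789 - G(-187) = -34789 - (29 - 6*I*sqrt(3)) = -34789 + (-29 + 6*I*sqrt(3)) = -34818 + 6*I*sqrt(3)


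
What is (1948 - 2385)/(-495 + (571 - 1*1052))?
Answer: 437/976 ≈ 0.44775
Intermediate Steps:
(1948 - 2385)/(-495 + (571 - 1*1052)) = -437/(-495 + (571 - 1052)) = -437/(-495 - 481) = -437/(-976) = -437*(-1/976) = 437/976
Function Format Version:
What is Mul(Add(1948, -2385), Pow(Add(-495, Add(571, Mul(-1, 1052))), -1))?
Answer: Rational(437, 976) ≈ 0.44775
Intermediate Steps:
Mul(Add(1948, -2385), Pow(Add(-495, Add(571, Mul(-1, 1052))), -1)) = Mul(-437, Pow(Add(-495, Add(571, -1052)), -1)) = Mul(-437, Pow(Add(-495, -481), -1)) = Mul(-437, Pow(-976, -1)) = Mul(-437, Rational(-1, 976)) = Rational(437, 976)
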